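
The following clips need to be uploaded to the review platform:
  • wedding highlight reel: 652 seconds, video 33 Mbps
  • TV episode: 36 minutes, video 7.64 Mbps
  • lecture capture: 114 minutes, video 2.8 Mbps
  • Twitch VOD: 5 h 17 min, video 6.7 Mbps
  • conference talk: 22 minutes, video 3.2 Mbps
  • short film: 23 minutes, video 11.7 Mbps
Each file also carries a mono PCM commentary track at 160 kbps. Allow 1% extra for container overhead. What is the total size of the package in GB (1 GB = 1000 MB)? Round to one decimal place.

Audio: 160 kbps = 0.160 Mbps.
wedding highlight reel: 33.160 Mbps × 652 s × 1.01 = 21836.5 Mb
TV episode: 7.800 Mbps × 2160 s × 1.01 = 17016.5 Mb
lecture capture: 2.960 Mbps × 6840 s × 1.01 = 20448.9 Mb
Twitch VOD: 6.860 Mbps × 19020 s × 1.01 = 131782.0 Mb
conference talk: 3.360 Mbps × 1320 s × 1.01 = 4479.6 Mb
short film: 11.860 Mbps × 1380 s × 1.01 = 16530.5 Mb
Total: 212093.9 Mb = 26511.7 MB.
= 26.51 GB.

26.5 GB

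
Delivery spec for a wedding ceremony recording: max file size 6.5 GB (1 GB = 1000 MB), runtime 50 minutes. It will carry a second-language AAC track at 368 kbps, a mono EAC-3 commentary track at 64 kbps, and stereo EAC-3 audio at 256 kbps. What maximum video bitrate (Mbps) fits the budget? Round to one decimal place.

Budget: 6.5 GB = 52000.0 Mb.
50 min = 3000 s
Total bitrate budget: 52000.0 Mb / 3000 s = 17.333 Mbps.
Audio total: 368 + 64 + 256 = 688 kbps = 0.688 Mbps.
Video: 17.333 − 0.688 = 16.645 Mbps.

16.6 Mbps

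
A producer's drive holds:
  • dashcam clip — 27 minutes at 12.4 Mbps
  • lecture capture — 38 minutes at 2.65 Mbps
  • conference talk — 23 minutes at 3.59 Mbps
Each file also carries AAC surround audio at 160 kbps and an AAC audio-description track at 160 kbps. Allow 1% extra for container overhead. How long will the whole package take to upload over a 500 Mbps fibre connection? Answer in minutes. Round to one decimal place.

Audio total: 160 + 160 = 320 kbps = 0.320 Mbps.
dashcam clip: 12.720 Mbps × 1620 s × 1.01 = 20812.5 Mb
lecture capture: 2.970 Mbps × 2280 s × 1.01 = 6839.3 Mb
conference talk: 3.910 Mbps × 1380 s × 1.01 = 5449.8 Mb
Total: 33101.5 Mb = 4137.7 MB.
At 500 Mbps: 33101.5 / 500 = 66 s ≈ 1.1 minutes.

1.1 minutes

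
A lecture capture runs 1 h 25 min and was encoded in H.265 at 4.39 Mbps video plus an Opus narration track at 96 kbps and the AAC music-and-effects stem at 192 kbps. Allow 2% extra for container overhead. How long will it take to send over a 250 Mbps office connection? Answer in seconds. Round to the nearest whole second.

1 h 25 min = 85 min = 5100 s
Audio total: 96 + 192 = 288 kbps = 0.288 Mbps.
Total bitrate: 4.678 Mbps.
File: 4.678 Mbps × 5100 s = 23857.8 Mb.
With 2% container overhead: ×1.02. → 24335.0 Mb.
At 250 Mbps: 24335.0 / 250 = 97.3 s ≈ 97.3 seconds.

97 seconds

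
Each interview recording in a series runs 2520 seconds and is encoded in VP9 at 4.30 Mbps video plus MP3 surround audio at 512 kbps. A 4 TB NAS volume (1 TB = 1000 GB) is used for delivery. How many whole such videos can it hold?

Audio: 512 kbps = 0.512 Mbps.
Total bitrate: 4.812 Mbps.
Per item: 4.812 Mbps × 2520 s = 12,126 Mb = 1,516 MB.
Capacity: 4 TB = 32,000,000 Mb; 2638.91 items → 2638 complete.

2638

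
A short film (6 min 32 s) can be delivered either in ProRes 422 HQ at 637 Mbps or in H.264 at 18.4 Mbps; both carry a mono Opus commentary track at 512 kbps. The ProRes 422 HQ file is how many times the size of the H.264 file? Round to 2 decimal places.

6 min 32 s = 392 s
Audio: 512 kbps = 0.512 Mbps.
ProRes 422 HQ: 637.512 Mbps × 392 s = 249904.7 Mb = 31.238 GB.
H.264: 18.912 Mbps × 392 s = 7413.5 Mb = 0.927 GB.
Ratio: 31.238 / 0.927 = 33.709.

33.71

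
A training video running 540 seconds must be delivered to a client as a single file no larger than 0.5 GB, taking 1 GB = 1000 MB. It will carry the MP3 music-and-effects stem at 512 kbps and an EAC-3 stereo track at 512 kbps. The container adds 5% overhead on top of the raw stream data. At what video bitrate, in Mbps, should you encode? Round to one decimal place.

6.0 Mbps

Budget: 0.5 GB = 4000.0 Mb.
Stream payload after overhead: 4000.0 / 1.05 = 3809.5 Mb.
Total bitrate budget: 3809.5 Mb / 540 s = 7.055 Mbps.
Audio total: 512 + 512 = 1024 kbps = 1.024 Mbps.
Video: 7.055 − 1.024 = 6.031 Mbps.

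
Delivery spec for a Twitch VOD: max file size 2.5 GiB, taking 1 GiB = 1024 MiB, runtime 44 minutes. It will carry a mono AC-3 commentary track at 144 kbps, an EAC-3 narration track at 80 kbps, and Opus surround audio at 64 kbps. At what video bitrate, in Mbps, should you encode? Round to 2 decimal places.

7.85 Mbps

Budget: 2.5 GiB = 21474.8 Mb.
44 min = 2640 s
Total bitrate budget: 21474.8 Mb / 2640 s = 8.134 Mbps.
Audio total: 144 + 80 + 64 = 288 kbps = 0.288 Mbps.
Video: 8.134 − 0.288 = 7.846 Mbps.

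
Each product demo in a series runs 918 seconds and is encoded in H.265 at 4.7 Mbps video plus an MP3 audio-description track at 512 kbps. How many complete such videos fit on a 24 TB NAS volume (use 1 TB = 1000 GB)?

40128

Audio: 512 kbps = 0.512 Mbps.
Total bitrate: 5.212 Mbps.
Per item: 5.212 Mbps × 918 s = 4,785 Mb = 598.1 MB.
Capacity: 24 TB = 192,000,000 Mb; 40128.61 items → 40128 complete.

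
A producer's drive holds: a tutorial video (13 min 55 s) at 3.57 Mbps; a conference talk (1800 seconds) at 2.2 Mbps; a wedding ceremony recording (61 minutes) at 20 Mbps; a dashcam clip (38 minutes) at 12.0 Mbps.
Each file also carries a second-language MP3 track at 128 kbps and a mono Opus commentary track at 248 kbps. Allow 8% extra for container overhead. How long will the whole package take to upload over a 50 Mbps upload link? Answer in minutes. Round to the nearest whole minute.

Audio total: 128 + 248 = 376 kbps = 0.376 Mbps.
tutorial video: 3.946 Mbps × 835 s × 1.08 = 3558.5 Mb
conference talk: 2.576 Mbps × 1800 s × 1.08 = 5007.7 Mb
wedding ceremony recording: 20.376 Mbps × 3660 s × 1.08 = 80542.3 Mb
dashcam clip: 12.376 Mbps × 2280 s × 1.08 = 30474.7 Mb
Total: 119583.2 Mb = 14947.9 MB.
At 50 Mbps: 119583.2 / 50 = 2392 s ≈ 39.9 minutes.

40 minutes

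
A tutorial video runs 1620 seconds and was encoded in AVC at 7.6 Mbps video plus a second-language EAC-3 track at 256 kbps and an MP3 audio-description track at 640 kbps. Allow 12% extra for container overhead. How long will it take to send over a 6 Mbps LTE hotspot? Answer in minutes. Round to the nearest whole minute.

43 minutes

Audio total: 256 + 640 = 896 kbps = 0.896 Mbps.
Total bitrate: 8.496 Mbps.
File: 8.496 Mbps × 1620 s = 13763.5 Mb.
With 12% container overhead: ×1.12. → 15415.1 Mb.
At 6 Mbps: 15415.1 / 6 = 2569.2 s ≈ 42.8 minutes.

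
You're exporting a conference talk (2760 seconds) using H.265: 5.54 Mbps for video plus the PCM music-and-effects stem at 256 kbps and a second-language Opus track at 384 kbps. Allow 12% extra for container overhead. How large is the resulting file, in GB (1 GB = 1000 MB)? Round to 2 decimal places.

Audio total: 256 + 384 = 640 kbps = 0.640 Mbps.
Total bitrate: 5.54 + 0.640 = 6.180 Mbps.
Stream data: 6.180 Mbps × 2760 s = 17056.8 Mb.
With 12% container overhead: ×1.12.
19,104 Mb ÷ 8 = 2,388 MB → 2.388 GB.

2.39 GB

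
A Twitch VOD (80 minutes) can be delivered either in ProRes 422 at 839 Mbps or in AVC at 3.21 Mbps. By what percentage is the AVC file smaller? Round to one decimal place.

80 min = 4800 s
ProRes 422: 839.000 Mbps × 4800 s = 4027200.0 Mb = 468.828 GiB.
AVC: 3.210 Mbps × 4800 s = 15408.0 Mb = 1.794 GiB.
Reduction: (1 − 1.794/468.828) × 100 = 99.62%.

99.6%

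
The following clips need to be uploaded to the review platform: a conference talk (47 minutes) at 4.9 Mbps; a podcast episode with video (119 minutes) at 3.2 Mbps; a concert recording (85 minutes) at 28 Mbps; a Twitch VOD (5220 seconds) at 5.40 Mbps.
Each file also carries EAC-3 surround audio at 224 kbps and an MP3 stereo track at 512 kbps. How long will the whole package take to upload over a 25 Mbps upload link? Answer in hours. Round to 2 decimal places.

Audio total: 224 + 512 = 736 kbps = 0.736 Mbps.
conference talk: 5.636 Mbps × 2820 s = 15893.5 Mb
podcast episode with video: 3.936 Mbps × 7140 s = 28103.0 Mb
concert recording: 28.736 Mbps × 5100 s = 146553.6 Mb
Twitch VOD: 6.136 Mbps × 5220 s = 32029.9 Mb
Total: 222580.1 Mb = 27822.5 MB.
At 25 Mbps: 222580.1 / 25 = 8903 s ≈ 2.47 hours.

2.47 hours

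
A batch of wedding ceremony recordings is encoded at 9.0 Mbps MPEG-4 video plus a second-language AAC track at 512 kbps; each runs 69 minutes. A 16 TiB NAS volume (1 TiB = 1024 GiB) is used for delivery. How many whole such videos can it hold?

69 min = 4140 s
Audio: 512 kbps = 0.512 Mbps.
Total bitrate: 9.512 Mbps.
Per item: 9.512 Mbps × 4140 s = 39,380 Mb = 4,922 MB.
Capacity: 16 TiB = 140,737,488 Mb; 3573.86 items → 3573 complete.

3573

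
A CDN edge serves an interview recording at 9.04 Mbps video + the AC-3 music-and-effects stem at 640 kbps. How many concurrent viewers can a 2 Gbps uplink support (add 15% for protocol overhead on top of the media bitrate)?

179

Audio: 640 kbps = 0.640 Mbps.
Per-viewer media rate: 9.680 Mbps.
On the wire with 15% overhead: 11.132 Mbps.
2 Gbps = 2,000 Mbps; 2,000 / 11.132 = 179.66 → 179 viewers.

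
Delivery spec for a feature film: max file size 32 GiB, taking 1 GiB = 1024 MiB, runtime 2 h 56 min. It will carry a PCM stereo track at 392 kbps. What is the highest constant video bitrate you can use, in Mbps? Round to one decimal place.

25.6 Mbps

Budget: 32 GiB = 274877.9 Mb.
2 h 56 min = 176 min = 10560 s
Total bitrate budget: 274877.9 Mb / 10560 s = 26.030 Mbps.
Audio: 392 kbps = 0.392 Mbps.
Video: 26.030 − 0.392 = 25.638 Mbps.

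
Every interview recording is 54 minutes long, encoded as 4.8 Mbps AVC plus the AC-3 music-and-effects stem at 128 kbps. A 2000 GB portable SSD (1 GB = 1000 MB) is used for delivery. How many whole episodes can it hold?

1002

54 min = 3240 s
Audio: 128 kbps = 0.128 Mbps.
Total bitrate: 4.928 Mbps.
Per item: 4.928 Mbps × 3240 s = 15,967 Mb = 1,996 MB.
Capacity: 2000 GB = 16,000,000 Mb; 1002.08 items → 1002 complete.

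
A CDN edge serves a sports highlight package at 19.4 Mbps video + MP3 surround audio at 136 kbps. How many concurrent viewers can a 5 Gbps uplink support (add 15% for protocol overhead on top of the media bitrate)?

Audio: 136 kbps = 0.136 Mbps.
Per-viewer media rate: 19.536 Mbps.
On the wire with 15% overhead: 22.466 Mbps.
5 Gbps = 5,000 Mbps; 5,000 / 22.466 = 222.55 → 222 viewers.

222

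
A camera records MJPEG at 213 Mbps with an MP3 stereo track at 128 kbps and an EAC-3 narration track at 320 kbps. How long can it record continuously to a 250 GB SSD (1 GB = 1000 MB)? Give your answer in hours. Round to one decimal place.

Audio total: 128 + 320 = 448 kbps = 0.448 Mbps.
Total bitrate: 213 + 0.448 = 213.448 Mbps.
Capacity: 250 GB = 2,000,000 Mb.
Recording time: 2,000,000 / 213.448 = 9,370 s ≈ 2.60 hours.

2.6 hours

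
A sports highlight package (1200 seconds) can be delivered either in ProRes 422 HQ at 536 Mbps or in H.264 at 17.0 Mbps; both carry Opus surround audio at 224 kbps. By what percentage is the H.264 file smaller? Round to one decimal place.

96.8%

Audio: 224 kbps = 0.224 Mbps.
ProRes 422 HQ: 536.224 Mbps × 1200 s = 643468.8 Mb = 80.434 GB.
H.264: 17.224 Mbps × 1200 s = 20668.8 Mb = 2.584 GB.
Reduction: (1 − 2.584/80.434) × 100 = 96.79%.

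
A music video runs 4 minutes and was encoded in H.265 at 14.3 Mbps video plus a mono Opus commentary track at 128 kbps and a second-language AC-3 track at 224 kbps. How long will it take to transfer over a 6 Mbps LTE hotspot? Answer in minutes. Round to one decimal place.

4 min = 240 s
Audio total: 128 + 224 = 352 kbps = 0.352 Mbps.
Total bitrate: 14.652 Mbps.
File: 14.652 Mbps × 240 s = 3516.5 Mb.
At 6 Mbps: 3516.5 / 6 = 586.1 s ≈ 9.77 minutes.

9.8 minutes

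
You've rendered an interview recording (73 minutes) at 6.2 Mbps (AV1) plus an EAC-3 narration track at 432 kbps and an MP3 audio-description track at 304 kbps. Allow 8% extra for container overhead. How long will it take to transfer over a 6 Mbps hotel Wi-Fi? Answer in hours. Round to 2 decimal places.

73 min = 4380 s
Audio total: 432 + 304 = 736 kbps = 0.736 Mbps.
Total bitrate: 6.936 Mbps.
File: 6.936 Mbps × 4380 s = 30379.7 Mb.
With 8% container overhead: ×1.08. → 32810.1 Mb.
At 6 Mbps: 32810.1 / 6 = 5468.3 s ≈ 1.52 hours.

1.52 hours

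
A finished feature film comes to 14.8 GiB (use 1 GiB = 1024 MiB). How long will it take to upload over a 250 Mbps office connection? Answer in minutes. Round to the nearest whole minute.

File: 14.8 GiB = 127131.0 Mb.
At 250 Mbps: 127131.0 / 250 = 508.5 s ≈ 8.48 minutes.

8 minutes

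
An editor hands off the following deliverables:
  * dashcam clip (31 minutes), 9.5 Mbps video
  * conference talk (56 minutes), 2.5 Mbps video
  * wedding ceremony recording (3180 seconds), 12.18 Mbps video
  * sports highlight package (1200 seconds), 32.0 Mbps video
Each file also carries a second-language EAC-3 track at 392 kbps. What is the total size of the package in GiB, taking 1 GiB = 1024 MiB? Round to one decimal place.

12.5 GiB

Audio: 392 kbps = 0.392 Mbps.
dashcam clip: 9.892 Mbps × 1860 s = 18399.1 Mb
conference talk: 2.892 Mbps × 3360 s = 9717.1 Mb
wedding ceremony recording: 12.572 Mbps × 3180 s = 39979.0 Mb
sports highlight package: 32.392 Mbps × 1200 s = 38870.4 Mb
Total: 106965.6 Mb = 13370.7 MB.
= 12.45 GiB.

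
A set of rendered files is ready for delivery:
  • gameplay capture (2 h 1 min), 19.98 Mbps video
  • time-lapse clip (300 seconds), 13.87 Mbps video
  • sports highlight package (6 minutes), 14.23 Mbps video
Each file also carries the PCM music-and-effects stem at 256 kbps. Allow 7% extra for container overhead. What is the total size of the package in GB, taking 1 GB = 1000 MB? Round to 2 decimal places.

Audio: 256 kbps = 0.256 Mbps.
gameplay capture: 20.236 Mbps × 7260 s × 1.07 = 157197.3 Mb
time-lapse clip: 14.126 Mbps × 300 s × 1.07 = 4534.4 Mb
sports highlight package: 14.486 Mbps × 360 s × 1.07 = 5580.0 Mb
Total: 167311.7 Mb = 20914.0 MB.
= 20.91 GB.

20.91 GB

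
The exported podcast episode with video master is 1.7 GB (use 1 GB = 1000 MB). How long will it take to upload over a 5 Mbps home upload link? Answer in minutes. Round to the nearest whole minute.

45 minutes

File: 1.7 GB = 13600.0 Mb.
At 5 Mbps: 13600.0 / 5 = 2720.0 s ≈ 45.3 minutes.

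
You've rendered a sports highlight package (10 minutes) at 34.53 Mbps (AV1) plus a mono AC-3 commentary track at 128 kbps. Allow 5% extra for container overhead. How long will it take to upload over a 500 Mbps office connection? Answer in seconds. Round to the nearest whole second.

44 seconds

10 min = 600 s
Audio: 128 kbps = 0.128 Mbps.
Total bitrate: 34.658 Mbps.
File: 34.658 Mbps × 600 s = 20794.8 Mb.
With 5% container overhead: ×1.05. → 21834.5 Mb.
At 500 Mbps: 21834.5 / 500 = 43.7 s ≈ 43.7 seconds.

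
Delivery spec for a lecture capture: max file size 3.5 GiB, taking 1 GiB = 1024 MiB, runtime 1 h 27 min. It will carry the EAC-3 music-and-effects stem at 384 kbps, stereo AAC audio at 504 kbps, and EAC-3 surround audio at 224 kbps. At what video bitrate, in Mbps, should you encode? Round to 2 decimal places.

Budget: 3.5 GiB = 30064.8 Mb.
1 h 27 min = 87 min = 5220 s
Total bitrate budget: 30064.8 Mb / 5220 s = 5.760 Mbps.
Audio total: 384 + 504 + 224 = 1112 kbps = 1.112 Mbps.
Video: 5.760 − 1.112 = 4.648 Mbps.

4.65 Mbps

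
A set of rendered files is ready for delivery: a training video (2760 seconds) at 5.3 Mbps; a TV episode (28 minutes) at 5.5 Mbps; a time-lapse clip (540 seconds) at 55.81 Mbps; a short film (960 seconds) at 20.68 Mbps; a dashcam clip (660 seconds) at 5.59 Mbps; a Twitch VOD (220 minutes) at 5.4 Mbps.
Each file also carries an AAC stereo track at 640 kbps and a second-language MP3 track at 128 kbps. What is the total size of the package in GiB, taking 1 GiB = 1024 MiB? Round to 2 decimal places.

Audio total: 640 + 128 = 768 kbps = 0.768 Mbps.
training video: 6.068 Mbps × 2760 s = 16747.7 Mb
TV episode: 6.268 Mbps × 1680 s = 10530.2 Mb
time-lapse clip: 56.578 Mbps × 540 s = 30552.1 Mb
short film: 21.448 Mbps × 960 s = 20590.1 Mb
dashcam clip: 6.358 Mbps × 660 s = 4196.3 Mb
Twitch VOD: 6.168 Mbps × 13200 s = 81417.6 Mb
Total: 164034.0 Mb = 20504.2 MB.
= 19.10 GiB.

19.10 GiB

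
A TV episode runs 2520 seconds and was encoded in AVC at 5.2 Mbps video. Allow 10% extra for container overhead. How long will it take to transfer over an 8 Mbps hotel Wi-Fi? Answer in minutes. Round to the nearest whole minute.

30 minutes

File: 5.200 Mbps × 2520 s = 13104.0 Mb.
With 10% container overhead: ×1.10. → 14414.4 Mb.
At 8 Mbps: 14414.4 / 8 = 1801.8 s ≈ 30 minutes.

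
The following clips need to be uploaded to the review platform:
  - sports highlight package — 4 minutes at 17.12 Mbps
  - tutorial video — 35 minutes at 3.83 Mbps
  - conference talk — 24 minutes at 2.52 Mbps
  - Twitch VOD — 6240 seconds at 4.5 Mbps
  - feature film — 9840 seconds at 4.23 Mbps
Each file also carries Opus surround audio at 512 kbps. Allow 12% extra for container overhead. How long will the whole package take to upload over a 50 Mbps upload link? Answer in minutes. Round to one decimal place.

35.7 minutes

Audio: 512 kbps = 0.512 Mbps.
sports highlight package: 17.632 Mbps × 240 s × 1.12 = 4739.5 Mb
tutorial video: 4.342 Mbps × 2100 s × 1.12 = 10212.4 Mb
conference talk: 3.032 Mbps × 1440 s × 1.12 = 4890.0 Mb
Twitch VOD: 5.012 Mbps × 6240 s × 1.12 = 35027.9 Mb
feature film: 4.742 Mbps × 9840 s × 1.12 = 52260.6 Mb
Total: 107130.4 Mb = 13391.3 MB.
At 50 Mbps: 107130.4 / 50 = 2143 s ≈ 35.7 minutes.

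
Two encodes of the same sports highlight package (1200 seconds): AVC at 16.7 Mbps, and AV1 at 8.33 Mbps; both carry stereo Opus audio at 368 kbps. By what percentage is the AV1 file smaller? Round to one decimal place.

Audio: 368 kbps = 0.368 Mbps.
AVC: 17.068 Mbps × 1200 s = 20481.6 Mb = 2.560 GB.
AV1: 8.698 Mbps × 1200 s = 10437.6 Mb = 1.305 GB.
Reduction: (1 − 1.305/2.560) × 100 = 49.04%.

49.0%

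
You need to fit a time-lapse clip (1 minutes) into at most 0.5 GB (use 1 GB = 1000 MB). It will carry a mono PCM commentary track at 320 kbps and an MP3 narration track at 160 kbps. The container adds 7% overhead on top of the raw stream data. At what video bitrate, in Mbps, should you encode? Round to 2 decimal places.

Budget: 0.5 GB = 4000.0 Mb.
Stream payload after overhead: 4000.0 / 1.07 = 3738.3 Mb.
Total bitrate budget: 3738.3 Mb / 60 s = 62.305 Mbps.
Audio total: 320 + 160 = 480 kbps = 0.480 Mbps.
Video: 62.305 − 0.480 = 61.825 Mbps.

61.83 Mbps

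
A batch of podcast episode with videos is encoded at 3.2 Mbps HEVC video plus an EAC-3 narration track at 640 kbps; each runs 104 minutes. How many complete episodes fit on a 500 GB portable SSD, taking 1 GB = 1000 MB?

104 min = 6240 s
Audio: 640 kbps = 0.640 Mbps.
Total bitrate: 3.840 Mbps.
Per item: 3.840 Mbps × 6240 s = 23,962 Mb = 2,995 MB.
Capacity: 500 GB = 4,000,000 Mb; 166.93 items → 166 complete.

166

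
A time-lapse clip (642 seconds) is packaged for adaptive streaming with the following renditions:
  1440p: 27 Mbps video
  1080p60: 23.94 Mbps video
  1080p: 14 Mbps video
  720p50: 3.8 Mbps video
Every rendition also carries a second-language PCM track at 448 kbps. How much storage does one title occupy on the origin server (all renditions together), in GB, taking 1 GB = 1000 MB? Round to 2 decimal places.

5.66 GB

Audio: 448 kbps = 0.448 Mbps.
Sum of rendition bitrates: (27+0.448) + (23.94+0.448) + (14+0.448) + (3.8+0.448) = 70.532 Mbps.
× 642 s = 45,282 Mb = 5,660 MB = 5.660 GB.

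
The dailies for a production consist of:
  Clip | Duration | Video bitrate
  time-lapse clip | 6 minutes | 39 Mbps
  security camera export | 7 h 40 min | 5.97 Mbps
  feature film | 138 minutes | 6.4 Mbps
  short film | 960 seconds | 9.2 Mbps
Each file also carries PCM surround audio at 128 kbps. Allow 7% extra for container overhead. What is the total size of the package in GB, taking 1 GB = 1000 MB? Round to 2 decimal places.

Audio: 128 kbps = 0.128 Mbps.
time-lapse clip: 39.128 Mbps × 360 s × 1.07 = 15072.1 Mb
security camera export: 6.098 Mbps × 27600 s × 1.07 = 180086.1 Mb
feature film: 6.528 Mbps × 8280 s × 1.07 = 57835.5 Mb
short film: 9.328 Mbps × 960 s × 1.07 = 9581.7 Mb
Total: 262575.4 Mb = 32821.9 MB.
= 32.82 GB.

32.82 GB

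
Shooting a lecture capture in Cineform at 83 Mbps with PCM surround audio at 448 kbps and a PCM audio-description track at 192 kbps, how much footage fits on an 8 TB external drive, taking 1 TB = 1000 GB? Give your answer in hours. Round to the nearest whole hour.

Audio total: 448 + 192 = 640 kbps = 0.640 Mbps.
Total bitrate: 83 + 0.640 = 83.640 Mbps.
Capacity: 8 TB = 64,000,000 Mb.
Recording time: 64,000,000 / 83.640 = 765,184 s ≈ 213 hours.

213 hours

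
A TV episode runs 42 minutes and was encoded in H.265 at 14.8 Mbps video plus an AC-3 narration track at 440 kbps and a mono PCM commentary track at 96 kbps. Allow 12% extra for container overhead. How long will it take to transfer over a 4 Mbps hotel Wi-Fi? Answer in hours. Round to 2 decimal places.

42 min = 2520 s
Audio total: 440 + 96 = 536 kbps = 0.536 Mbps.
Total bitrate: 15.336 Mbps.
File: 15.336 Mbps × 2520 s = 38646.7 Mb.
With 12% container overhead: ×1.12. → 43284.3 Mb.
At 4 Mbps: 43284.3 / 4 = 10821.1 s ≈ 3.01 hours.

3.01 hours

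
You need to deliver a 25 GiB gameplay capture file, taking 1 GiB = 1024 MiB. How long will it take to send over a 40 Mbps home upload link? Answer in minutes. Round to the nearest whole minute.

File: 25 GiB = 214748.4 Mb.
At 40 Mbps: 214748.4 / 40 = 5368.7 s ≈ 89.5 minutes.

89 minutes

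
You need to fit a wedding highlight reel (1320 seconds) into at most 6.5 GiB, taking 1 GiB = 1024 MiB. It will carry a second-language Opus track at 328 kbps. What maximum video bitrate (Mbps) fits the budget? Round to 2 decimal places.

Budget: 6.5 GiB = 55834.6 Mb.
Total bitrate budget: 55834.6 Mb / 1320 s = 42.299 Mbps.
Audio: 328 kbps = 0.328 Mbps.
Video: 42.299 − 0.328 = 41.971 Mbps.

41.97 Mbps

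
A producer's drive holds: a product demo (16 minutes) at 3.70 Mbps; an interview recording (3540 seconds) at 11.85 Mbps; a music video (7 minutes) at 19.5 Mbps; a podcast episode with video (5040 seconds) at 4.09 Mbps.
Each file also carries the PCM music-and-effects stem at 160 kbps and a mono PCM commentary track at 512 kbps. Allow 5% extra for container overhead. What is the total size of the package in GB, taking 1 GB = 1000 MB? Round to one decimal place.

10.6 GB

Audio total: 160 + 512 = 672 kbps = 0.672 Mbps.
product demo: 4.372 Mbps × 960 s × 1.05 = 4407.0 Mb
interview recording: 12.522 Mbps × 3540 s × 1.05 = 46544.3 Mb
music video: 20.172 Mbps × 420 s × 1.05 = 8895.9 Mb
podcast episode with video: 4.762 Mbps × 5040 s × 1.05 = 25200.5 Mb
Total: 85047.6 Mb = 10631.0 MB.
= 10.63 GB.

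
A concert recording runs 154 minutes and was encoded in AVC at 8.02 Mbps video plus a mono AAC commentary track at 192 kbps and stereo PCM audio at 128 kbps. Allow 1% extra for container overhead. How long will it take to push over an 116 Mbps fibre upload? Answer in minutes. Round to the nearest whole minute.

154 min = 9240 s
Audio total: 192 + 128 = 320 kbps = 0.320 Mbps.
Total bitrate: 8.340 Mbps.
File: 8.340 Mbps × 9240 s = 77061.6 Mb.
With 1% container overhead: ×1.01. → 77832.2 Mb.
At 116 Mbps: 77832.2 / 116 = 671.0 s ≈ 11.2 minutes.

11 minutes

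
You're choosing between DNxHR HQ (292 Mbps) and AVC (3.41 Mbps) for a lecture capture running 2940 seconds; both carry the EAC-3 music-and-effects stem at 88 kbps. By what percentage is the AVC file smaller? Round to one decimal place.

Audio: 88 kbps = 0.088 Mbps.
DNxHR HQ: 292.088 Mbps × 2940 s = 858738.7 Mb = 99.970 GiB.
AVC: 3.498 Mbps × 2940 s = 10284.1 Mb = 1.197 GiB.
Reduction: (1 − 1.197/99.970) × 100 = 98.80%.

98.8%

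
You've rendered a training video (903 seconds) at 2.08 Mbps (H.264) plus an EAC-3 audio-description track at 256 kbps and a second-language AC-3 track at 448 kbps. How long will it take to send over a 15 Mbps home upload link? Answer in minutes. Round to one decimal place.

Audio total: 256 + 448 = 704 kbps = 0.704 Mbps.
Total bitrate: 2.784 Mbps.
File: 2.784 Mbps × 903 s = 2514.0 Mb.
At 15 Mbps: 2514.0 / 15 = 167.6 s ≈ 2.79 minutes.

2.8 minutes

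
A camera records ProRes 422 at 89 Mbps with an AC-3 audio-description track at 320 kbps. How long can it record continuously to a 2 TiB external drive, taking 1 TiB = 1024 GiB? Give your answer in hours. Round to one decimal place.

54.7 hours

Audio: 320 kbps = 0.320 Mbps.
Total bitrate: 89 + 0.320 = 89.320 Mbps.
Capacity: 2 TiB = 17,592,186 Mb.
Recording time: 17,592,186 / 89.320 = 196,957 s ≈ 54.7 hours.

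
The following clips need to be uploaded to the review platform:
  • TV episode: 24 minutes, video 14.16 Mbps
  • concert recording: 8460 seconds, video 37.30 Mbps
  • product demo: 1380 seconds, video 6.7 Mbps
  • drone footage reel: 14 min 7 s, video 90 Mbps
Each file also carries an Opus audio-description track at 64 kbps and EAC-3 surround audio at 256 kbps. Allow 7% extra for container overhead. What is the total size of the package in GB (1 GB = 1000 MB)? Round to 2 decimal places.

Audio total: 64 + 256 = 320 kbps = 0.320 Mbps.
TV episode: 14.480 Mbps × 1440 s × 1.07 = 22310.8 Mb
concert recording: 37.620 Mbps × 8460 s × 1.07 = 340543.8 Mb
product demo: 7.020 Mbps × 1380 s × 1.07 = 10365.7 Mb
drone footage reel: 90.320 Mbps × 847 s × 1.07 = 81856.1 Mb
Total: 455076.4 Mb = 56884.5 MB.
= 56.88 GB.

56.88 GB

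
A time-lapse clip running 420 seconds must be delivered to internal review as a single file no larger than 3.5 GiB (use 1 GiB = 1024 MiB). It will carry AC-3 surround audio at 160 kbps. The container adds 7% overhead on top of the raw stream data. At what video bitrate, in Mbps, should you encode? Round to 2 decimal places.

Budget: 3.5 GiB = 30064.8 Mb.
Stream payload after overhead: 30064.8 / 1.07 = 28097.9 Mb.
Total bitrate budget: 28097.9 Mb / 420 s = 66.900 Mbps.
Audio: 160 kbps = 0.160 Mbps.
Video: 66.900 − 0.160 = 66.740 Mbps.

66.74 Mbps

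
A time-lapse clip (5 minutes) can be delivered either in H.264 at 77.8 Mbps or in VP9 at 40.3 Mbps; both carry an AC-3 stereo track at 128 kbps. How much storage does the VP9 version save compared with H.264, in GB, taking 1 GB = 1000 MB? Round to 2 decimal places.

5 min = 300 s
Audio: 128 kbps = 0.128 Mbps.
H.264: 77.928 Mbps × 300 s = 23378.4 Mb = 2.922 GB.
VP9: 40.428 Mbps × 300 s = 12128.4 Mb = 1.516 GB.
Saving: 2.922 − 1.516 = 1.406 GB.

1.41 GB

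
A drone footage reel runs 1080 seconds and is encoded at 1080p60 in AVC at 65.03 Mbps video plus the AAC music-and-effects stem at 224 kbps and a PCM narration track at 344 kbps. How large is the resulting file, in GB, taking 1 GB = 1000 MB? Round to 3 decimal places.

8.856 GB

Audio total: 224 + 344 = 568 kbps = 0.568 Mbps.
Total bitrate: 65.03 + 0.568 = 65.598 Mbps.
Stream data: 65.598 Mbps × 1080 s = 70845.8 Mb.
70,846 Mb ÷ 8 = 8,856 MB → 8.856 GB.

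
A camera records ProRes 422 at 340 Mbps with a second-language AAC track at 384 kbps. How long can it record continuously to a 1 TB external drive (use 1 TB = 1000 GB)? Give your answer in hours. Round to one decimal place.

Audio: 384 kbps = 0.384 Mbps.
Total bitrate: 340 + 0.384 = 340.384 Mbps.
Capacity: 1 TB = 8,000,000 Mb.
Recording time: 8,000,000 / 340.384 = 23,503 s ≈ 6.53 hours.

6.5 hours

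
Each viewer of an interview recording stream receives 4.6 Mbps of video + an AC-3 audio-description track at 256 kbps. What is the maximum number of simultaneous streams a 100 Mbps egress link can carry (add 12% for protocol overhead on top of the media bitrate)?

Audio: 256 kbps = 0.256 Mbps.
Per-viewer media rate: 4.856 Mbps.
On the wire with 12% overhead: 5.439 Mbps.
100 Mbps = 100.0 Mbps; 100.0 / 5.439 = 18.39 → 18 viewers.

18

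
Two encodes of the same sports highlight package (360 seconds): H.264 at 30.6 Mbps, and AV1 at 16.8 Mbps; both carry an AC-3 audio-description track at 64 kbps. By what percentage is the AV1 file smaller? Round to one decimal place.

45.0%

Audio: 64 kbps = 0.064 Mbps.
H.264: 30.664 Mbps × 360 s = 11039.0 Mb = 1.380 GB.
AV1: 16.864 Mbps × 360 s = 6071.0 Mb = 0.759 GB.
Reduction: (1 − 0.759/1.380) × 100 = 45.00%.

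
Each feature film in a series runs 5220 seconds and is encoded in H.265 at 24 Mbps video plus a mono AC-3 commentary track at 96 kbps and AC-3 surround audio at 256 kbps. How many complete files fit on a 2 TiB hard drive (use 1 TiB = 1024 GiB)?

138

Audio total: 96 + 256 = 352 kbps = 0.352 Mbps.
Total bitrate: 24.352 Mbps.
Per item: 24.352 Mbps × 5220 s = 127,117 Mb = 15,890 MB.
Capacity: 2 TiB = 17,592,186 Mb; 138.39 items → 138 complete.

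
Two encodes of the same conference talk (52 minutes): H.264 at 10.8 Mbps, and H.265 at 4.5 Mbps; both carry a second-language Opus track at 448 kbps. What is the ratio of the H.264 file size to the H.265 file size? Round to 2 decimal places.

2.27

52 min = 3120 s
Audio: 448 kbps = 0.448 Mbps.
H.264: 11.248 Mbps × 3120 s = 35093.8 Mb = 4.387 GB.
H.265: 4.948 Mbps × 3120 s = 15437.8 Mb = 1.930 GB.
Ratio: 4.387 / 1.930 = 2.273.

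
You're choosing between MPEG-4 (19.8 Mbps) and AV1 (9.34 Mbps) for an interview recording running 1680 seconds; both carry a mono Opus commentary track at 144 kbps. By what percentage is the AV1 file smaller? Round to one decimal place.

Audio: 144 kbps = 0.144 Mbps.
MPEG-4: 19.944 Mbps × 1680 s = 33505.9 Mb = 4.188 GB.
AV1: 9.484 Mbps × 1680 s = 15933.1 Mb = 1.992 GB.
Reduction: (1 − 1.992/4.188) × 100 = 52.45%.

52.4%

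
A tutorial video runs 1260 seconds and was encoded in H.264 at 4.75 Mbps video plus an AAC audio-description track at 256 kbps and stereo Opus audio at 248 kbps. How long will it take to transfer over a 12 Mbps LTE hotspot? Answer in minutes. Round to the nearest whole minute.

9 minutes

Audio total: 256 + 248 = 504 kbps = 0.504 Mbps.
Total bitrate: 5.254 Mbps.
File: 5.254 Mbps × 1260 s = 6620.0 Mb.
At 12 Mbps: 6620.0 / 12 = 551.7 s ≈ 9.19 minutes.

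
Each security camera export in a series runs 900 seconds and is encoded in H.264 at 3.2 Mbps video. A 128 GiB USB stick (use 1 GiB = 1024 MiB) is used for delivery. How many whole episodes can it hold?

381

Per item: 3.200 Mbps × 900 s = 2,880 Mb = 360.0 MB.
Capacity: 128 GiB = 1,099,512 Mb; 381.77 items → 381 complete.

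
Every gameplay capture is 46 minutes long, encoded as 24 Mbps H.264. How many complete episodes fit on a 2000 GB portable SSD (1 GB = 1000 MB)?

241

46 min = 2760 s
Per item: 24.000 Mbps × 2760 s = 66,240 Mb = 8,280 MB.
Capacity: 2000 GB = 16,000,000 Mb; 241.55 items → 241 complete.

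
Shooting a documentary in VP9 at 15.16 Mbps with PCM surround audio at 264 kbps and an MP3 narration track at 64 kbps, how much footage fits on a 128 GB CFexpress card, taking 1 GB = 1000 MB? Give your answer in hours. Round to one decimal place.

18.4 hours

Audio total: 264 + 64 = 328 kbps = 0.328 Mbps.
Total bitrate: 15.16 + 0.328 = 15.488 Mbps.
Capacity: 128 GB = 1,024,000 Mb.
Recording time: 1,024,000 / 15.488 = 66,116 s ≈ 18.4 hours.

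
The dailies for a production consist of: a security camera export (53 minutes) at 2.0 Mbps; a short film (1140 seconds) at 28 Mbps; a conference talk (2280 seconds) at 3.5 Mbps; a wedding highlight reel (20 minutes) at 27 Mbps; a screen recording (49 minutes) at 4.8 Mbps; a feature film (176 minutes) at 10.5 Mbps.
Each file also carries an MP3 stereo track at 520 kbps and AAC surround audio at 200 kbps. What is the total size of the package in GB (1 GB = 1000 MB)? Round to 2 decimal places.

Audio total: 520 + 200 = 720 kbps = 0.720 Mbps.
security camera export: 2.720 Mbps × 3180 s = 8649.6 Mb
short film: 28.720 Mbps × 1140 s = 32740.8 Mb
conference talk: 4.220 Mbps × 2280 s = 9621.6 Mb
wedding highlight reel: 27.720 Mbps × 1200 s = 33264.0 Mb
screen recording: 5.520 Mbps × 2940 s = 16228.8 Mb
feature film: 11.220 Mbps × 10560 s = 118483.2 Mb
Total: 218988.0 Mb = 27373.5 MB.
= 27.37 GB.

27.37 GB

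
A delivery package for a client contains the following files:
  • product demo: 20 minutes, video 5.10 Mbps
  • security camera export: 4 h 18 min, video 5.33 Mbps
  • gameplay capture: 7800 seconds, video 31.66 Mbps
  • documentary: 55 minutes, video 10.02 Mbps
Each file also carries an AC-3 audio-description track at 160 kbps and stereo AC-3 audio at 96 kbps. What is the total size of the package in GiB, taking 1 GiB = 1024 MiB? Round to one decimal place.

Audio total: 160 + 96 = 256 kbps = 0.256 Mbps.
product demo: 5.356 Mbps × 1200 s = 6427.2 Mb
security camera export: 5.586 Mbps × 15480 s = 86471.3 Mb
gameplay capture: 31.916 Mbps × 7800 s = 248944.8 Mb
documentary: 10.276 Mbps × 3300 s = 33910.8 Mb
Total: 375754.1 Mb = 46969.3 MB.
= 43.74 GiB.

43.7 GiB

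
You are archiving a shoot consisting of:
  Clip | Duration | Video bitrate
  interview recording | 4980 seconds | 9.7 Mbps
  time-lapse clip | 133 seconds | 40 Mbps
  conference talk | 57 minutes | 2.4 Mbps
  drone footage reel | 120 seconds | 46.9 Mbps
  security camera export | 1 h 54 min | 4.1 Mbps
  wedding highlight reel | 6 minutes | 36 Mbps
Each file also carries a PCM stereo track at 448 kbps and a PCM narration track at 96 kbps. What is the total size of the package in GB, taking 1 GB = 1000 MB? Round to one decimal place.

Audio total: 448 + 96 = 544 kbps = 0.544 Mbps.
interview recording: 10.244 Mbps × 4980 s = 51015.1 Mb
time-lapse clip: 40.544 Mbps × 133 s = 5392.4 Mb
conference talk: 2.944 Mbps × 3420 s = 10068.5 Mb
drone footage reel: 47.444 Mbps × 120 s = 5693.3 Mb
security camera export: 4.644 Mbps × 6840 s = 31765.0 Mb
wedding highlight reel: 36.544 Mbps × 360 s = 13155.8 Mb
Total: 117090.0 Mb = 14636.3 MB.
= 14.64 GB.

14.6 GB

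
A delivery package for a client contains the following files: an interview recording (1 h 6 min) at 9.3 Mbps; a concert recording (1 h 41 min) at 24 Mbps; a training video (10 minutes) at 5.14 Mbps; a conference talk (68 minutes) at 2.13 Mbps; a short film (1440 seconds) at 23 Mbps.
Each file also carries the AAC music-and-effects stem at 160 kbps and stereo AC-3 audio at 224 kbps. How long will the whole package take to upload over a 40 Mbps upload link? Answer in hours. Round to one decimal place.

Audio total: 160 + 224 = 384 kbps = 0.384 Mbps.
interview recording: 9.684 Mbps × 3960 s = 38348.6 Mb
concert recording: 24.384 Mbps × 6060 s = 147767.0 Mb
training video: 5.524 Mbps × 600 s = 3314.4 Mb
conference talk: 2.514 Mbps × 4080 s = 10257.1 Mb
short film: 23.384 Mbps × 1440 s = 33673.0 Mb
Total: 233360.2 Mb = 29170.0 MB.
At 40 Mbps: 233360.2 / 40 = 5834 s ≈ 1.62 hours.

1.6 hours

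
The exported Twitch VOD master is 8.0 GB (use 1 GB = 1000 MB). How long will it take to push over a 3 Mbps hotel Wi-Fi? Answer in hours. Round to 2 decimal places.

5.93 hours

File: 8.0 GB = 64000.0 Mb.
At 3 Mbps: 64000.0 / 3 = 21333.3 s ≈ 5.93 hours.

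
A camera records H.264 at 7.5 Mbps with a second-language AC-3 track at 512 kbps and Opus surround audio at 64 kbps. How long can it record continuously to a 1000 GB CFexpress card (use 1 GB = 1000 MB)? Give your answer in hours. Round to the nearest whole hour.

Audio total: 512 + 64 = 576 kbps = 0.576 Mbps.
Total bitrate: 7.5 + 0.576 = 8.076 Mbps.
Capacity: 1000 GB = 8,000,000 Mb.
Recording time: 8,000,000 / 8.076 = 990,589 s ≈ 275 hours.

275 hours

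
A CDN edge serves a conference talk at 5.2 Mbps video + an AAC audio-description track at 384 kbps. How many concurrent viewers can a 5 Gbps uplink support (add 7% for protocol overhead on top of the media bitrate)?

Audio: 384 kbps = 0.384 Mbps.
Per-viewer media rate: 5.584 Mbps.
On the wire with 7% overhead: 5.975 Mbps.
5 Gbps = 5,000 Mbps; 5,000 / 5.975 = 836.84 → 836 viewers.

836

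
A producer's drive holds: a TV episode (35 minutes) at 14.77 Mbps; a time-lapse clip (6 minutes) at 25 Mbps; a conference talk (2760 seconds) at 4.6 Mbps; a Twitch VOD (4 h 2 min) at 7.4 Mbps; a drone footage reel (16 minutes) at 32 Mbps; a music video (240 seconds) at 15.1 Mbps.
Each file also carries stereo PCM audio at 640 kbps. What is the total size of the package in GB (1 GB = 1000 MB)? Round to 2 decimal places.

Audio: 640 kbps = 0.640 Mbps.
TV episode: 15.410 Mbps × 2100 s = 32361.0 Mb
time-lapse clip: 25.640 Mbps × 360 s = 9230.4 Mb
conference talk: 5.240 Mbps × 2760 s = 14462.4 Mb
Twitch VOD: 8.040 Mbps × 14520 s = 116740.8 Mb
drone footage reel: 32.640 Mbps × 960 s = 31334.4 Mb
music video: 15.740 Mbps × 240 s = 3777.6 Mb
Total: 207906.6 Mb = 25988.3 MB.
= 25.99 GB.

25.99 GB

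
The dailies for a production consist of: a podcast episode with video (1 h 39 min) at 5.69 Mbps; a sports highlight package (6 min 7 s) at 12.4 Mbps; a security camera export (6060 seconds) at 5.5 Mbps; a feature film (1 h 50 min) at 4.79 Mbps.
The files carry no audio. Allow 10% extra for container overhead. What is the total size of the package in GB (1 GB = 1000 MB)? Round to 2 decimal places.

14.20 GB

podcast episode with video: 5.690 Mbps × 5940 s × 1.10 = 37178.5 Mb
sports highlight package: 12.400 Mbps × 367 s × 1.10 = 5005.9 Mb
security camera export: 5.500 Mbps × 6060 s × 1.10 = 36663.0 Mb
feature film: 4.790 Mbps × 6600 s × 1.10 = 34775.4 Mb
Total: 113622.7 Mb = 14202.8 MB.
= 14.20 GB.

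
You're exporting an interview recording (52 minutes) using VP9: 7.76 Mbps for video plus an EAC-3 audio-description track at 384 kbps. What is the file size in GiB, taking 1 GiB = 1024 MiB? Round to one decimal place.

3.0 GiB

52 min = 3120 s
Audio: 384 kbps = 0.384 Mbps.
Total bitrate: 7.76 + 0.384 = 8.144 Mbps.
Stream data: 8.144 Mbps × 3120 s = 25409.3 Mb.
25,409 Mb = 3,176,160,000 bytes ÷ 1,073,741,824 = 2.958 GiB.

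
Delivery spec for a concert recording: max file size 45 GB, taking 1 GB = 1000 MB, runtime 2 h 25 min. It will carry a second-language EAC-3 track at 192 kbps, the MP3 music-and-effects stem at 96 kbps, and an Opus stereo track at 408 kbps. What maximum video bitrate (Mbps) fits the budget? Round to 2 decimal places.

Budget: 45 GB = 360000.0 Mb.
2 h 25 min = 145 min = 8700 s
Total bitrate budget: 360000.0 Mb / 8700 s = 41.379 Mbps.
Audio total: 192 + 96 + 408 = 696 kbps = 0.696 Mbps.
Video: 41.379 − 0.696 = 40.683 Mbps.

40.68 Mbps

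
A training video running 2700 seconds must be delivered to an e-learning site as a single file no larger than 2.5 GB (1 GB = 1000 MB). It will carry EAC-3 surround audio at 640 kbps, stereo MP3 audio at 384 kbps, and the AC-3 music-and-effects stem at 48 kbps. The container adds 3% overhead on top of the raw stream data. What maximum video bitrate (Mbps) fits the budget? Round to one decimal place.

Budget: 2.5 GB = 20000.0 Mb.
Stream payload after overhead: 20000.0 / 1.03 = 19417.5 Mb.
Total bitrate budget: 19417.5 Mb / 2700 s = 7.192 Mbps.
Audio total: 640 + 384 + 48 = 1072 kbps = 1.072 Mbps.
Video: 7.192 − 1.072 = 6.120 Mbps.

6.1 Mbps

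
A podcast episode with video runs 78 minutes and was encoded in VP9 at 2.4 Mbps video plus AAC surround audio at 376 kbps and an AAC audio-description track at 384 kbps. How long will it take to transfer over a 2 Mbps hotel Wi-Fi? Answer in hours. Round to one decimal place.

2.1 hours

78 min = 4680 s
Audio total: 376 + 384 = 760 kbps = 0.760 Mbps.
Total bitrate: 3.160 Mbps.
File: 3.160 Mbps × 4680 s = 14788.8 Mb.
At 2 Mbps: 14788.8 / 2 = 7394.4 s ≈ 2.05 hours.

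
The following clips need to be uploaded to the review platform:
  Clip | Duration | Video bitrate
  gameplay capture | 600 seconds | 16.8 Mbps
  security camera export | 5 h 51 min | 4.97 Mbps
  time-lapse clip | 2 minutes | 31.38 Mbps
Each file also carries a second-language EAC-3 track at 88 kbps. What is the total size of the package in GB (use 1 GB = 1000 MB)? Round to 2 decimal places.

Audio: 88 kbps = 0.088 Mbps.
gameplay capture: 16.888 Mbps × 600 s = 10132.8 Mb
security camera export: 5.058 Mbps × 21060 s = 106521.5 Mb
time-lapse clip: 31.468 Mbps × 120 s = 3776.2 Mb
Total: 120430.4 Mb = 15053.8 MB.
= 15.05 GB.

15.05 GB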